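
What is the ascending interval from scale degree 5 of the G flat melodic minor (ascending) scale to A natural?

augmented fifth

Scale degree 5 of Gb melodic minor (ascending) is Db.
Db up to A: letters D→A make it a fifth; 8 semitones makes it augmented.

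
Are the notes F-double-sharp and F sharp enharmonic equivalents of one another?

No

F## is pitch class 7; F# is pitch class 6.
The pitch classes differ (7 vs. 6), so they are not enharmonic equivalents.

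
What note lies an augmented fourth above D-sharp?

G##

D up a perfect fourth is G, so the target letter is G.
From D#, an augmented fourth is 6 semitones up: G##.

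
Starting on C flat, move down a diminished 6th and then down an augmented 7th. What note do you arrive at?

A diminished sixth down from Cb is E (letter E, 7 semitones down).
An augmented seventh down from E is Fb (letter F, 12 semitones down).

Fb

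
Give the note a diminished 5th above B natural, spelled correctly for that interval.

B up a perfect fifth is F#, so the target letter is F.
From B, a diminished fifth is 6 semitones up: F.

F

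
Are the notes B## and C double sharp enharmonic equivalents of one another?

No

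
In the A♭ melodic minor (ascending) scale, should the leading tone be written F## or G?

G

Each scale degree takes a distinct letter name. Degree 7 of a scale on A must use the letter G.
G and F## are enharmonically the same pitch, but only G uses the letter G, so it is the correct spelling here.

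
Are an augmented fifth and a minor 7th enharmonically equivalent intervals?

No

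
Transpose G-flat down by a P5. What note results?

Cb

G down a perfect fifth is C, so the target letter is C.
From Gb, a perfect fifth is 7 semitones down: Cb.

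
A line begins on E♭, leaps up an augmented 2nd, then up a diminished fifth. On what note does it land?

An augmented second up from Eb is F# (letter F, 3 semitones up).
A diminished fifth up from F# is C (letter C, 6 semitones up).

C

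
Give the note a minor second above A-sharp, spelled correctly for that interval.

B

A second above A lands on the letter B.
A minor second spans 1 semitone, so A# moves to pitch class 11. On the letter B that is B.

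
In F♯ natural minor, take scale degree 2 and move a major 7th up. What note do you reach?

F##

Scale degree 2 of F# natural minor is G#.
A major seventh (11 semitones) above G# lands on the letter F, giving F##.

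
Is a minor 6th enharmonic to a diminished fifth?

A minor sixth spans 8 semitones; a diminished fifth spans 6.
The spans differ, so they are not enharmonic equivalents.

No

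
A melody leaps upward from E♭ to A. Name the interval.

augmented fourth

Counting letters E–F–G–A gives a fourth.
Eb→A = 6 semitones, 1 wider than the perfect fourth (5), so augmented.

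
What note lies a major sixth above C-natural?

A sixth above C lands on the letter A.
A major sixth spans 9 semitones, so C moves to pitch class 9. On the letter A that is A.

A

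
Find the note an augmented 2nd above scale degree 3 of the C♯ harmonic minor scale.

F##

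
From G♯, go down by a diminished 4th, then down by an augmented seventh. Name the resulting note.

A diminished fourth down from G# is D## (letter D, 4 semitones down).
An augmented seventh down from D## is E (letter E, 12 semitones down).

E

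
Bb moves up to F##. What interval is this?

Counting letters B–C–D–E–F gives a fifth.
Bb→F## = 9 semitones, 2 wider than the perfect fifth (7), so doubly augmented.

doubly augmented fifth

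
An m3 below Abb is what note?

A third below A lands on the letter F.
A minor third spans 3 semitones, so Abb moves to pitch class 4. On the letter F that is Fb.

Fb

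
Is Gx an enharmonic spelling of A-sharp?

Two spellings are enharmonically equivalent only if they share a pitch class.
Here G## → 9, A# → 10; 9 ≠ 10, so they are not.

No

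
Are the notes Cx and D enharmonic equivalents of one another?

C## is pitch class 2; D is pitch class 2.
All spellings map to pitch class 2, so they are enharmonically equivalent.

Yes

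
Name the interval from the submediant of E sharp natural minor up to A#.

The submediant of E# natural minor is C#.
C# up to A#: letters C→A make it a sixth; 9 semitones makes it major.

major sixth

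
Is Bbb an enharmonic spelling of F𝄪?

No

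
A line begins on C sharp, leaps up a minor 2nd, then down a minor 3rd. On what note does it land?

B

A minor second up from C# is D (letter D, 1 semitone up).
A minor third down from D is B (letter B, 3 semitones down).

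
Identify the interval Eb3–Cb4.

Counting letters E–F–G–A–B–C gives a sixth.
Eb→Cb = 8 semitones, 1 narrower than the major sixth (9), so minor.

minor sixth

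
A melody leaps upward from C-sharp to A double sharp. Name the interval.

Counting letters C–D–E–F–G–A gives a sixth.
C#→A## = 10 semitones, 1 wider than the major sixth (9), so augmented.

augmented sixth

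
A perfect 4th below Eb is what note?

Bb

E down a perfect fourth is B, so the target letter is B.
From Eb, a perfect fourth is 5 semitones down: Bb.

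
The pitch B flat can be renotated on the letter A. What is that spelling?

A#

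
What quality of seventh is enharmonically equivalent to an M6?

A major sixth spans 9 semitones.
A seventh spanning 9 semitones is diminished (the major seventh is 11).

diminished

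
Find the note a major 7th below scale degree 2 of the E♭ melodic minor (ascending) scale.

Scale degree 2 of Eb melodic minor (ascending) is F.
A major seventh (11 semitones) below F lands on the letter G, giving Gb.

Gb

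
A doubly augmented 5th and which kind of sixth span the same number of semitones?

major

A doubly augmented fifth spans 9 semitones.
A sixth spanning 9 semitones is major (the major sixth is 9).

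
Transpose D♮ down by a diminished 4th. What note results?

A#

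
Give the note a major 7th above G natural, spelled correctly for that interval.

F#

G up a major seventh is F#, so the target letter is F.
From G, a major seventh is 11 semitones up: F#.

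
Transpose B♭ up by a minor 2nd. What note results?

Cb

A second above B lands on the letter C.
A minor second spans 1 semitone, so Bb moves to pitch class 11. On the letter C that is Cb.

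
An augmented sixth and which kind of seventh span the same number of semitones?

An augmented sixth spans 10 semitones.
A seventh spanning 10 semitones is minor (the major seventh is 11).

minor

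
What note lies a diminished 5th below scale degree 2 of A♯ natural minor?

Scale degree 2 of A# natural minor is B#.
A diminished fifth (6 semitones) below B# lands on the letter E, giving E##.

E##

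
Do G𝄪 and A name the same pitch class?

Yes

G## is pitch class 9; A is pitch class 9.
All spellings map to pitch class 9, so they are enharmonically equivalent.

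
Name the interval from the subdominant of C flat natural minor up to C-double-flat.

The subdominant of Cb natural minor is Fb.
Fb up to Cbb: letters F→C make it a fifth; 6 semitones makes it diminished.

diminished fifth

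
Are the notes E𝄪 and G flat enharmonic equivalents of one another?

E## = pitch class 6 and Gb = pitch class 6 — the same pitch class, so they are enharmonic equivalents.

Yes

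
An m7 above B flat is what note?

B up a major seventh is A#, so the target letter is A.
From Bb, a minor seventh is 10 semitones up: Ab.

Ab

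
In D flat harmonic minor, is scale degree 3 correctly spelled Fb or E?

Each scale degree takes a distinct letter name. Degree 3 of a scale on D must use the letter F.
Fb and E are enharmonically the same pitch, but only Fb uses the letter F, so it is the correct spelling here.

Fb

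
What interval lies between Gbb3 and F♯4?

doubly augmented seventh

Counting letters G–A–B–C–D–E–F gives a seventh.
Gbb→F# = 13 semitones, 2 wider than the major seventh (11), so doubly augmented.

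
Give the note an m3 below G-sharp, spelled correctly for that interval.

E#

G down a major third is Eb, so the target letter is E.
From G#, a minor third is 3 semitones down: E#.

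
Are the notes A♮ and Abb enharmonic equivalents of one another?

Two spellings are enharmonically equivalent only if they share a pitch class.
Here A → 9, Abb → 7; 7 ≠ 9, so they are not.

No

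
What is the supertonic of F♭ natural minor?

The Fb natural minor scale runs Fb Gb Abb Bbb Cb Dbb Ebb.
Degree 2 is Gb.

Gb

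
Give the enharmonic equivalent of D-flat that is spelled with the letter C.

C#

Plain C sits 1 semitone below Db, so on the letter C the same pitch needs a sharp: C#.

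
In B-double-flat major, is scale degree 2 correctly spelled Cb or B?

Cb

Each scale degree takes a distinct letter name. Degree 2 of a scale on B must use the letter C.
Cb and B are enharmonically the same pitch, but only Cb uses the letter C, so it is the correct spelling here.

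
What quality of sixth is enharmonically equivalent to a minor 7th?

A minor seventh spans 10 semitones.
A sixth spanning 10 semitones is augmented (the major sixth is 9).

augmented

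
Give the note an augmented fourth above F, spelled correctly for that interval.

B

A fourth above F lands on the letter B.
An augmented fourth spans 6 semitones, so F moves to pitch class 11. On the letter B that is B.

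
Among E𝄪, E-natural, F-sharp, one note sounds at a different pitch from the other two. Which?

E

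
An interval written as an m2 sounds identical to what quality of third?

doubly diminished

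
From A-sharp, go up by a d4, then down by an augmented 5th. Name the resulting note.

A diminished fourth up from A# is D (letter D, 4 semitones up).
An augmented fifth down from D is Gb (letter G, 8 semitones down).

Gb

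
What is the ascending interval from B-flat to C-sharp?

augmented second

Counting letters B–C gives a second.
Bb→C# = 3 semitones, 1 wider than the major second (2), so augmented.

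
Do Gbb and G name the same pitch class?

No

Two spellings are enharmonically equivalent only if they share a pitch class.
Here Gbb → 5, G → 7; 5 ≠ 7, so they are not.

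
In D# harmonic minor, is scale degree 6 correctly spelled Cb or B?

B

Each scale degree takes a distinct letter name. Degree 6 of a scale on D must use the letter B.
B and Cb are enharmonically the same pitch, but only B uses the letter B, so it is the correct spelling here.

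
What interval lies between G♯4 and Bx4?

augmented third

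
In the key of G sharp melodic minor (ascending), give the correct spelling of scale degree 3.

B

The G# melodic minor (ascending) scale runs G# A# B C# D# E# F##.
Degree 3 is B.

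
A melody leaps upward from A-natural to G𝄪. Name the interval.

augmented seventh

Counting letters A–B–C–D–E–F–G gives a seventh.
A→G## = 12 semitones, 1 wider than the major seventh (11), so augmented.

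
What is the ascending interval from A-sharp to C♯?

minor third

Counting letters A–B–C gives a third.
A#→C# = 3 semitones, 1 narrower than the major third (4), so minor.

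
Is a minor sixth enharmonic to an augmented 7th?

A minor sixth spans 8 semitones; an augmented seventh spans 12.
The spans differ, so they are not enharmonic equivalents.

No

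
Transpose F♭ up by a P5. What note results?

Cb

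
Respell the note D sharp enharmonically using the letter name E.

D# is pitch class 3. The letter E alone is pitch class 4.
To reach pitch class 3 from E requires an offset of -1 semitone, i.e. flat: Eb.

Eb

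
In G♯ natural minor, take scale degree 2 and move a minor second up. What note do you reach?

B

Scale degree 2 of G# natural minor is A#.
A minor second (1 semitone) above A# lands on the letter B, giving B.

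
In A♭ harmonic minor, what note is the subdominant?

Db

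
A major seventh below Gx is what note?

A#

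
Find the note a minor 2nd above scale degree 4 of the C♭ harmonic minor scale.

Scale degree 4 of Cb harmonic minor is Fb.
A minor second (1 semitone) above Fb lands on the letter G, giving Gbb.

Gbb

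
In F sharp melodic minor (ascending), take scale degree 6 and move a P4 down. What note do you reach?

Scale degree 6 of F# melodic minor (ascending) is D#.
A perfect fourth (5 semitones) below D# lands on the letter A, giving A#.

A#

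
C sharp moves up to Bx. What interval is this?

Counting letters C–D–E–F–G–A–B gives a seventh.
C#→B## = 12 semitones, 1 wider than the major seventh (11), so augmented.

augmented seventh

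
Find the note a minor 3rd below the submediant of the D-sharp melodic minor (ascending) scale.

G##

The submediant of D# melodic minor (ascending) is B#.
A minor third (3 semitones) below B# lands on the letter G, giving G##.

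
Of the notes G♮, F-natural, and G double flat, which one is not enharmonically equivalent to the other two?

G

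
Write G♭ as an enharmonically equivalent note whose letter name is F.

F#

Gb is pitch class 6. The letter F alone is pitch class 5.
To reach pitch class 6 from F requires an offset of +1 semitone, i.e. sharp: F#.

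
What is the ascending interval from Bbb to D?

Counting letters B–C–D gives a third.
Bbb→D = 5 semitones, 1 wider than the major third (4), so augmented.

augmented third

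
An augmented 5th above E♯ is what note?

B##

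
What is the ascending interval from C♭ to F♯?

doubly augmented fourth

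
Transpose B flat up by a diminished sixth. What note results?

B up a major sixth is G#, so the target letter is G.
From Bb, a diminished sixth is 7 semitones up: Gbb.

Gbb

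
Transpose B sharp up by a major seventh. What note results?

A seventh above B lands on the letter A.
A major seventh spans 11 semitones, so B# moves to pitch class 11. On the letter A that is A##.

A##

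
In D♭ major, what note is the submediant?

Bb

Degree 6 takes the letter 5 steps above D, which is B.
In major, degree 6 sits 9 semitones above the tonic. Db + 9 semitones is pitch class 10, spelled on B as Bb.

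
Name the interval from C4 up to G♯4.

The letter names run C→G, a span of 4 letter steps, so the interval is some kind of fifth.
C to G# is 8 semitones. A perfect fifth is 7, so 8 makes it augmented.

augmented fifth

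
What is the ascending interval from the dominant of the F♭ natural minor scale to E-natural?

augmented third

The dominant of Fb natural minor is Cb.
Cb up to E: letters C→E make it a third; 5 semitones makes it augmented.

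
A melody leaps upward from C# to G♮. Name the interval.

diminished fifth

The letter names run C→G, a span of 4 letter steps, so the interval is some kind of fifth.
C# to G is 6 semitones. A perfect fifth is 7, so 6 makes it diminished.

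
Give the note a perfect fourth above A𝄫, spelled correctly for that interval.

Dbb

A fourth above A lands on the letter D.
A perfect fourth spans 5 semitones, so Abb moves to pitch class 0. On the letter D that is Dbb.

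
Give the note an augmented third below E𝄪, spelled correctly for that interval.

C#

A third below E lands on the letter C.
An augmented third spans 5 semitones, so E## moves to pitch class 1. On the letter C that is C#.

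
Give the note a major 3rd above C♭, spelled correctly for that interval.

Eb

C up a major third is E, so the target letter is E.
From Cb, a major third is 4 semitones up: Eb.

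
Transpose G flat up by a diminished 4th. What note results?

A fourth above G lands on the letter C.
A diminished fourth spans 4 semitones, so Gb moves to pitch class 10. On the letter C that is Cbb.

Cbb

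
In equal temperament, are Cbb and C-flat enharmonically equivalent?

No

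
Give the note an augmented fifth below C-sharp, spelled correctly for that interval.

F

A fifth below C lands on the letter F.
An augmented fifth spans 8 semitones, so C# moves to pitch class 5. On the letter F that is F.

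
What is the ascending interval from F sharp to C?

diminished fifth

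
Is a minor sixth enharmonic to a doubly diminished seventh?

A minor sixth spans 8 semitones; a doubly diminished seventh spans 8.
They are enharmonically equivalent.

Yes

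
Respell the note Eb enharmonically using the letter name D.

D#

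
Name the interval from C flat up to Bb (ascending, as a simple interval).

major seventh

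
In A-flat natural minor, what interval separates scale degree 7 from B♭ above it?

major third

Scale degree 7 of Ab natural minor is Gb.
Gb up to Bb: letters G→B make it a third; 4 semitones makes it major.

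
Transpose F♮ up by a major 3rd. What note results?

A

A third above F lands on the letter A.
A major third spans 4 semitones, so F moves to pitch class 9. On the letter A that is A.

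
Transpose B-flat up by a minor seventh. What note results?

Ab

B up a major seventh is A#, so the target letter is A.
From Bb, a minor seventh is 10 semitones up: Ab.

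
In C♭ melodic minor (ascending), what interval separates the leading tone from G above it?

The leading tone of Cb melodic minor (ascending) is Bb.
Bb up to G: letters B→G make it a sixth; 9 semitones makes it major.

major sixth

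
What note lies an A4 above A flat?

D

A up a perfect fourth is D, so the target letter is D.
From Ab, an augmented fourth is 6 semitones up: D.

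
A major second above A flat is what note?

Bb

A second above A lands on the letter B.
A major second spans 2 semitones, so Ab moves to pitch class 10. On the letter B that is Bb.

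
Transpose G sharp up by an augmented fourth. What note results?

C##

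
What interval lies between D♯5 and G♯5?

Counting letters D–E–F–G gives a fourth.
D#→G# = 5 semitones, exactly the perfect fourth.

perfect fourth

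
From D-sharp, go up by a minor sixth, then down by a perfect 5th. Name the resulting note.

A minor sixth up from D# is B (letter B, 8 semitones up).
A perfect fifth down from B is E (letter E, 7 semitones down).

E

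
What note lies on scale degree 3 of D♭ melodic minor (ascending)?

The Db melodic minor (ascending) scale runs Db Eb Fb Gb Ab Bb C.
Degree 3 is Fb.

Fb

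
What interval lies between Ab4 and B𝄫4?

Counting letters A–B gives a second.
Ab→Bbb = 1 semitone, 1 narrower than the major second (2), so minor.

minor second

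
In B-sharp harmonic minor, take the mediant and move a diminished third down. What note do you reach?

B##

The mediant of B# harmonic minor is D#.
A diminished third (2 semitones) below D# lands on the letter B, giving B##.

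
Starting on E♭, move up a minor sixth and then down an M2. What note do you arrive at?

Bbb

A minor sixth up from Eb is Cb (letter C, 8 semitones up).
A major second down from Cb is Bbb (letter B, 2 semitones down).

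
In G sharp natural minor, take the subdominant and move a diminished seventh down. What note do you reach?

D##

The subdominant of G# natural minor is C#.
A diminished seventh (9 semitones) below C# lands on the letter D, giving D##.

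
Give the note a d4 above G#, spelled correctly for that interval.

C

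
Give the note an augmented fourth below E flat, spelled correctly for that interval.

E down a perfect fourth is B, so the target letter is B.
From Eb, an augmented fourth is 6 semitones down: Bbb.

Bbb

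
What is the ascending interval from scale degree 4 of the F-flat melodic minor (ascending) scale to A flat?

Scale degree 4 of Fb melodic minor (ascending) is Bbb.
Bbb up to Ab: letters B→A make it a seventh; 11 semitones makes it major.

major seventh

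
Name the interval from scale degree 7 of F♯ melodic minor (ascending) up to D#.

minor seventh

Scale degree 7 of F# melodic minor (ascending) is E#.
E# up to D#: letters E→D make it a seventh; 10 semitones makes it minor.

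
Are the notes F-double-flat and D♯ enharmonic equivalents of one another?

Fbb = pitch class 3 and D# = pitch class 3 — the same pitch class, so they are enharmonic equivalents.

Yes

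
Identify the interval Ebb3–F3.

augmented second

Counting letters E–F gives a second.
Ebb→F = 3 semitones, 1 wider than the major second (2), so augmented.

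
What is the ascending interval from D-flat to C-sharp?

augmented seventh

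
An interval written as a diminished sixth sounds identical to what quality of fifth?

perfect

A diminished sixth spans 7 semitones.
A fifth spanning 7 semitones is perfect (the perfect fifth is 7).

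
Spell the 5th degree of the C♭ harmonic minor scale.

The Cb harmonic minor scale runs Cb Db Ebb Fb Gb Abb Bb.
Degree 5 is Gb.

Gb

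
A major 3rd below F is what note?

Db

F down a major third is Db, so the target letter is D.
From F, a major third is 4 semitones down: Db.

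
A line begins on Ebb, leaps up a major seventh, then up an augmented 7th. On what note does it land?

C#

A major seventh up from Ebb is Db (letter D, 11 semitones up).
An augmented seventh up from Db is C# (letter C, 12 semitones up).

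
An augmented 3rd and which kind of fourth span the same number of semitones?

perfect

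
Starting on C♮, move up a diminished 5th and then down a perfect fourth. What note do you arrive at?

A diminished fifth up from C is Gb (letter G, 6 semitones up).
A perfect fourth down from Gb is Db (letter D, 5 semitones down).

Db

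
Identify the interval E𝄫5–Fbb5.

minor second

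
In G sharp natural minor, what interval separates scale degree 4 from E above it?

Scale degree 4 of G# natural minor is C#.
C# up to E: letters C→E make it a third; 3 semitones makes it minor.

minor third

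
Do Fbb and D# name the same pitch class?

Fbb is pitch class 3; D# is pitch class 3.
All spellings map to pitch class 3, so they are enharmonically equivalent.

Yes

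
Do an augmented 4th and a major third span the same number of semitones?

An augmented fourth spans 6 semitones; a major third spans 4.
The spans differ, so they are not enharmonic equivalents.

No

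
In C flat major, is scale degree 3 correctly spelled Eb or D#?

Each scale degree takes a distinct letter name. Degree 3 of a scale on C must use the letter E.
Eb and D# are enharmonically the same pitch, but only Eb uses the letter E, so it is the correct spelling here.

Eb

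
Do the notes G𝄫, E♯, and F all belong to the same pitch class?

Gbb = pitch class 5 and E# = pitch class 5 and F = pitch class 5 — the same pitch class, so they are enharmonic equivalents.

Yes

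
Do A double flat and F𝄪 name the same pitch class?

Abb = pitch class 7 and F## = pitch class 7 — the same pitch class, so they are enharmonic equivalents.

Yes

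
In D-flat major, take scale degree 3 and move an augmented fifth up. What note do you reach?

C#

Scale degree 3 of Db major is F.
An augmented fifth (8 semitones) above F lands on the letter C, giving C#.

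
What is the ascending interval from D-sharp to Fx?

Counting letters D–E–F gives a third.
D#→F## = 4 semitones, exactly the major third.

major third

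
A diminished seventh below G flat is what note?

A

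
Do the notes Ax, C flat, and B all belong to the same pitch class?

Yes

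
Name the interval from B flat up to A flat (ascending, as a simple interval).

minor seventh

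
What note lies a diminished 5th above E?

Bb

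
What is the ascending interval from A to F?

minor sixth

Counting letters A–B–C–D–E–F gives a sixth.
A→F = 8 semitones, 1 narrower than the major sixth (9), so minor.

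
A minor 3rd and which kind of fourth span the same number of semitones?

doubly diminished

A minor third spans 3 semitones.
A fourth spanning 3 semitones is doubly diminished (the perfect fourth is 5).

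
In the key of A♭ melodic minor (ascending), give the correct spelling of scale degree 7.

Degree 7 takes the letter 6 steps above A, which is G.
In melodic minor (ascending), degree 7 sits 11 semitones above the tonic. Ab + 11 semitones is pitch class 7, spelled on G as G.

G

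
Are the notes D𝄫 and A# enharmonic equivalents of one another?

No

Dbb is pitch class 0; A# is pitch class 10.
The pitch classes differ (0 vs. 10), so they are not enharmonic equivalents.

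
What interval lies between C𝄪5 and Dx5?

Counting letters C–D gives a second.
C##→D## = 2 semitones, exactly the major second.

major second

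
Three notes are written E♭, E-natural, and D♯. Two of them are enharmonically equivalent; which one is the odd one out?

In 12-tone equal temperament, enharmonic equivalents share a pitch class. Eb is pitch class 3; E is pitch class 4; D# is pitch class 3.
Eb and D# share pitch class 3, while E is pitch class 4.

E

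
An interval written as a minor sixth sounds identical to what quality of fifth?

A minor sixth spans 8 semitones.
A fifth spanning 8 semitones is augmented (the perfect fifth is 7).

augmented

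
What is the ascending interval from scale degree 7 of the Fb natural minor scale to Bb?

augmented fifth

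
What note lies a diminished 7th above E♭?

Dbb

E up a major seventh is D#, so the target letter is D.
From Eb, a diminished seventh is 9 semitones up: Dbb.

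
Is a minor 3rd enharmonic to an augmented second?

A minor third spans 3 semitones; an augmented second spans 3.
They are enharmonically equivalent.

Yes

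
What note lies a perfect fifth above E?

E up a perfect fifth is B, so the target letter is B.
From E, a perfect fifth is 7 semitones up: B.

B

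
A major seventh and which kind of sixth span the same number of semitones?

doubly augmented

A major seventh spans 11 semitones.
A sixth spanning 11 semitones is doubly augmented (the major sixth is 9).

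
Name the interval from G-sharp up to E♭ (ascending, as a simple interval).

diminished sixth

Counting letters G–A–B–C–D–E gives a sixth.
G#→Eb = 7 semitones, 2 narrower than the major sixth (9), so diminished.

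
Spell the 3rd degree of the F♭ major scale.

Ab

Degree 3 takes the letter 2 steps above F, which is A.
In major, degree 3 sits 4 semitones above the tonic. Fb + 4 semitones is pitch class 8, spelled on A as Ab.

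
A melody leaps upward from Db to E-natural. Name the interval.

augmented second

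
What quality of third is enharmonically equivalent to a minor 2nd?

A minor second spans 1 semitone.
A third spanning 1 semitone is doubly diminished (the major third is 4).

doubly diminished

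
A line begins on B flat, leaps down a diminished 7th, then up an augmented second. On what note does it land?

A diminished seventh down from Bb is C# (letter C, 9 semitones down).
An augmented second up from C# is D## (letter D, 3 semitones up).

D##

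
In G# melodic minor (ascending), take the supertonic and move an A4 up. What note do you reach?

The supertonic of G# melodic minor (ascending) is A#.
An augmented fourth (6 semitones) above A# lands on the letter D, giving D##.

D##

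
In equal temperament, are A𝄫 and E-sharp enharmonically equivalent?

No

Two spellings are enharmonically equivalent only if they share a pitch class.
Here Abb → 7, E# → 5; 5 ≠ 7, so they are not.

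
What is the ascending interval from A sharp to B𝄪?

The letter names run A→B, a span of 1 letter step, so the interval is some kind of second.
A# to B## is 3 semitones. A major second is 2, so 3 makes it augmented.

augmented second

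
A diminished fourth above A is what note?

Db

A fourth above A lands on the letter D.
A diminished fourth spans 4 semitones, so A moves to pitch class 1. On the letter D that is Db.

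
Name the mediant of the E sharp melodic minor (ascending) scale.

The E# melodic minor (ascending) scale runs E# F## G# A# B# C## D##.
Degree 3 is G#.

G#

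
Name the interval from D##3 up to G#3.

diminished fourth

The letter names run D→G, a span of 3 letter steps, so the interval is some kind of fourth.
D## to G# is 4 semitones. A perfect fourth is 5, so 4 makes it diminished.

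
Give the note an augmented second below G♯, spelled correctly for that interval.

F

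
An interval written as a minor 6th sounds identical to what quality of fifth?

A minor sixth spans 8 semitones.
A fifth spanning 8 semitones is augmented (the perfect fifth is 7).

augmented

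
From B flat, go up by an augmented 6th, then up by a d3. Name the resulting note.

An augmented sixth up from Bb is G# (letter G, 10 semitones up).
A diminished third up from G# is Bb (letter B, 2 semitones up).

Bb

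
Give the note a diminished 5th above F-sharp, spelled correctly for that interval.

A fifth above F lands on the letter C.
A diminished fifth spans 6 semitones, so F# moves to pitch class 0. On the letter C that is C.

C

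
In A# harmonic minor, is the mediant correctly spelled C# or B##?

Each scale degree takes a distinct letter name. Degree 3 of a scale on A must use the letter C.
C# and B## are enharmonically the same pitch, but only C# uses the letter C, so it is the correct spelling here.

C#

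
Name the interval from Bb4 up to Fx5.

doubly augmented fifth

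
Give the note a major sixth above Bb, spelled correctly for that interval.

G

A sixth above B lands on the letter G.
A major sixth spans 9 semitones, so Bb moves to pitch class 7. On the letter G that is G.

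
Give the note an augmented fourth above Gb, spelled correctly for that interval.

A fourth above G lands on the letter C.
An augmented fourth spans 6 semitones, so Gb moves to pitch class 0. On the letter C that is C.

C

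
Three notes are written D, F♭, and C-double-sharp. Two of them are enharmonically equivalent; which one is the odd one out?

Fb

In 12-tone equal temperament, enharmonic equivalents share a pitch class. D is pitch class 2; Fb is pitch class 4; C## is pitch class 2.
D and C## share pitch class 2, while Fb is pitch class 4.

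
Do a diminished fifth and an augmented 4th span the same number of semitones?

A diminished fifth spans 6 semitones; an augmented fourth spans 6.
They are enharmonically equivalent.

Yes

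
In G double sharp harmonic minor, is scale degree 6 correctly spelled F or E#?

E#

Each scale degree takes a distinct letter name. Degree 6 of a scale on G must use the letter E.
E# and F are enharmonically the same pitch, but only E# uses the letter E, so it is the correct spelling here.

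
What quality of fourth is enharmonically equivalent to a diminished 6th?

doubly augmented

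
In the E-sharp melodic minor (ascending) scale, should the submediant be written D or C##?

Each scale degree takes a distinct letter name. Degree 6 of a scale on E must use the letter C.
C## and D are enharmonically the same pitch, but only C## uses the letter C, so it is the correct spelling here.

C##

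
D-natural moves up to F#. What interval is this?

major third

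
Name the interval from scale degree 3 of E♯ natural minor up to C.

Scale degree 3 of E# natural minor is G#.
G# up to C: letters G→C make it a fourth; 4 semitones makes it diminished.

diminished fourth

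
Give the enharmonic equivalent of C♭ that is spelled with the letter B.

B

Cb is pitch class 11. The letter B alone is pitch class 11.
Pitch class 11 on B needs no accidental: B.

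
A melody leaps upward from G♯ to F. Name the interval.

diminished seventh

The letter names run G→F, a span of 6 letter steps, so the interval is some kind of seventh.
G# to F is 9 semitones. A major seventh is 11, so 9 makes it diminished.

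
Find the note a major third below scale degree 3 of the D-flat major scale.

Db

Scale degree 3 of Db major is F.
A major third (4 semitones) below F lands on the letter D, giving Db.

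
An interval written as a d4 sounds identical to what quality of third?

major

A diminished fourth spans 4 semitones.
A third spanning 4 semitones is major (the major third is 4).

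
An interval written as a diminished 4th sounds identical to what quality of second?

A diminished fourth spans 4 semitones.
A second spanning 4 semitones is doubly augmented (the major second is 2).

doubly augmented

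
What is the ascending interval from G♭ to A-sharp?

doubly augmented second

Counting letters G–A gives a second.
Gb→A# = 4 semitones, 2 wider than the major second (2), so doubly augmented.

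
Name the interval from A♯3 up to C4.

The letter names run A→C, a span of 2 letter steps, so the interval is some kind of third.
A# to C is 2 semitones. A major third is 4, so 2 makes it diminished.

diminished third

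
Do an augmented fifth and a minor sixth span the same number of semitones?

Yes

An augmented fifth spans 8 semitones; a minor sixth spans 8.
They are enharmonically equivalent.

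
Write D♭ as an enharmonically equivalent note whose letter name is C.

Db is pitch class 1. The letter C alone is pitch class 0.
To reach pitch class 1 from C requires an offset of +1 semitone, i.e. sharp: C#.

C#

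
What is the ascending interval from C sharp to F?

diminished fourth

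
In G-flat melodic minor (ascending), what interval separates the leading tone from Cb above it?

diminished fifth

The leading tone of Gb melodic minor (ascending) is F.
F up to Cb: letters F→C make it a fifth; 6 semitones makes it diminished.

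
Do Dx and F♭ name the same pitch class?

D## is pitch class 4; Fb is pitch class 4.
All spellings map to pitch class 4, so they are enharmonically equivalent.

Yes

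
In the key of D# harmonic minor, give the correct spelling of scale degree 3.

Degree 3 takes the letter 2 steps above D, which is F.
In harmonic minor, degree 3 sits 3 semitones above the tonic. D# + 3 semitones is pitch class 6, spelled on F as F#.

F#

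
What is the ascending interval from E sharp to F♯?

Counting letters E–F gives a second.
E#→F# = 1 semitone, 1 narrower than the major second (2), so minor.

minor second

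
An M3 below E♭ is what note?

E down a major third is C, so the target letter is C.
From Eb, a major third is 4 semitones down: Cb.

Cb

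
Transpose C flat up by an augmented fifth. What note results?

A fifth above C lands on the letter G.
An augmented fifth spans 8 semitones, so Cb moves to pitch class 7. On the letter G that is G.

G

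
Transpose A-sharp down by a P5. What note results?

A down a perfect fifth is D, so the target letter is D.
From A#, a perfect fifth is 7 semitones down: D#.

D#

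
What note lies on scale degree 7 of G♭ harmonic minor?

F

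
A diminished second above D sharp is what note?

Eb

A second above D lands on the letter E.
A diminished second spans 0 semitones, so D# moves to pitch class 3. On the letter E that is Eb.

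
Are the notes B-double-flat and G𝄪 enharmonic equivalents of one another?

Yes

Bbb = pitch class 9 and G## = pitch class 9 — the same pitch class, so they are enharmonic equivalents.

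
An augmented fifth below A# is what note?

D

A down a perfect fifth is D, so the target letter is D.
From A#, an augmented fifth is 8 semitones down: D.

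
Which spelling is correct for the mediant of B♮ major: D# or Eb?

Each scale degree takes a distinct letter name. Degree 3 of a scale on B must use the letter D.
D# and Eb are enharmonically the same pitch, but only D# uses the letter D, so it is the correct spelling here.

D#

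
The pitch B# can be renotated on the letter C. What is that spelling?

C

Plain C sits at the same pitch as B#, so on the letter C the same pitch needs a natural: C.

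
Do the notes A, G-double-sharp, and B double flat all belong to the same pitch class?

Yes

A = pitch class 9 and G## = pitch class 9 and Bbb = pitch class 9 — the same pitch class, so they are enharmonic equivalents.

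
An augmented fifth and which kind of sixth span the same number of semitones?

minor

An augmented fifth spans 8 semitones.
A sixth spanning 8 semitones is minor (the major sixth is 9).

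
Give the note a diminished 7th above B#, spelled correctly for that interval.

B up a major seventh is A#, so the target letter is A.
From B#, a diminished seventh is 9 semitones up: A.

A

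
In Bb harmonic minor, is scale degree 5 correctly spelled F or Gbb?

F

Each scale degree takes a distinct letter name. Degree 5 of a scale on B must use the letter F.
F and Gbb are enharmonically the same pitch, but only F uses the letter F, so it is the correct spelling here.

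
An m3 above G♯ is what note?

A third above G lands on the letter B.
A minor third spans 3 semitones, so G# moves to pitch class 11. On the letter B that is B.

B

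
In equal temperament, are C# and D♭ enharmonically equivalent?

C# = pitch class 1 and Db = pitch class 1 — the same pitch class, so they are enharmonic equivalents.

Yes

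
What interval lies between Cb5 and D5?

augmented second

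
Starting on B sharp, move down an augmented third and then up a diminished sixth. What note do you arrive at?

Ebb

An augmented third down from B# is G (letter G, 5 semitones down).
A diminished sixth up from G is Ebb (letter E, 7 semitones up).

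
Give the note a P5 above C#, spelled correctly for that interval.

A fifth above C lands on the letter G.
A perfect fifth spans 7 semitones, so C# moves to pitch class 8. On the letter G that is G#.

G#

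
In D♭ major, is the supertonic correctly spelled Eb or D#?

Each scale degree takes a distinct letter name. Degree 2 of a scale on D must use the letter E.
Eb and D# are enharmonically the same pitch, but only Eb uses the letter E, so it is the correct spelling here.

Eb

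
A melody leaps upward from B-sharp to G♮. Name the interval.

diminished sixth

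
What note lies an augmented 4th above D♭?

G

A fourth above D lands on the letter G.
An augmented fourth spans 6 semitones, so Db moves to pitch class 7. On the letter G that is G.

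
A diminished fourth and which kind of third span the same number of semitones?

major

A diminished fourth spans 4 semitones.
A third spanning 4 semitones is major (the major third is 4).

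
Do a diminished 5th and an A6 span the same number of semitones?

A diminished fifth spans 6 semitones; an augmented sixth spans 10.
The spans differ, so they are not enharmonic equivalents.

No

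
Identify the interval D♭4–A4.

augmented fifth

The letter names run D→A, a span of 4 letter steps, so the interval is some kind of fifth.
Db to A is 8 semitones. A perfect fifth is 7, so 8 makes it augmented.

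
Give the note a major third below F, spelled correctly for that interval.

Db

F down a major third is Db, so the target letter is D.
From F, a major third is 4 semitones down: Db.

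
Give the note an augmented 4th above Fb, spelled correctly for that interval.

Bb

A fourth above F lands on the letter B.
An augmented fourth spans 6 semitones, so Fb moves to pitch class 10. On the letter B that is Bb.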